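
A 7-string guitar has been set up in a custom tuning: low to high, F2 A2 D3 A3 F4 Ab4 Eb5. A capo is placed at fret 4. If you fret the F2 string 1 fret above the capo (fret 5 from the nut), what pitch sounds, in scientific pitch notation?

Bb2

The capo raises the open F2 by 4 semitones to A2; fretting 1 more gives F2 + 4 + 1 = F2 + 5 semitones = Bb2.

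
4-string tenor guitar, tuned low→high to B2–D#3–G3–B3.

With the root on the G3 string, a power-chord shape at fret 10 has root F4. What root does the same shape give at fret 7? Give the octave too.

Moving from fret 10 to fret 7 shifts the root by -3 semitones.
F4 down 3 semitones is D4.

D4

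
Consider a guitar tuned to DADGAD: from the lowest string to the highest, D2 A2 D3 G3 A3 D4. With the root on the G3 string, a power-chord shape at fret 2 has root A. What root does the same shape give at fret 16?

Moving from fret 2 to fret 16 shifts the root by 14 semitones.
A up 14 semitones is B.

B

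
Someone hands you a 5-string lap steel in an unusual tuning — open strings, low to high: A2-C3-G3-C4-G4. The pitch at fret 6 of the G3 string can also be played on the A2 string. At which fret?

16

Fret 6 on G3 is MIDI 55 + 6 = 61 (D♭4). On the A2 string (open MIDI 45), that pitch is 61 − 45 = fret 16.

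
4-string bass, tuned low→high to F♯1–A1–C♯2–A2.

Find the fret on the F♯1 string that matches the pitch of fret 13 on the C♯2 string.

20

Fret 13 on C♯2 is MIDI 37 + 13 = 50 (D3). On the F♯1 string (open MIDI 30), that pitch is 50 − 30 = fret 20.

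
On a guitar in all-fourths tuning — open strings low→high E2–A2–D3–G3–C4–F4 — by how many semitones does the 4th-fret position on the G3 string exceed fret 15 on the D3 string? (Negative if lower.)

-6 semitones

G3 at fret 4 → B3 (MIDI 59); D3 at fret 15 → F4 (MIDI 65).
59 − 65 = -6, so the two pitches are 6 semitones apart.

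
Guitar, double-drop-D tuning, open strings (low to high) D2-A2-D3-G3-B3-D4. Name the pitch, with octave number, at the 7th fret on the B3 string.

B3 is MIDI 59. Adding 7 gives 66, which is F#4.
(Equivalently spelled Gb4.)

F#4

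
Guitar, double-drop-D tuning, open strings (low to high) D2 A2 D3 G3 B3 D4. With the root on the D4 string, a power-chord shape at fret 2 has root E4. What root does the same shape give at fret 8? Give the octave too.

Moving from fret 2 to fret 8 shifts the root by 6 semitones.
E4 up 6 semitones is A#4.

A#4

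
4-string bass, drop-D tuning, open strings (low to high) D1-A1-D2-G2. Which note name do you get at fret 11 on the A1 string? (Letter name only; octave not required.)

G#

Each fret is one semitone, so A1 + 11 = G#.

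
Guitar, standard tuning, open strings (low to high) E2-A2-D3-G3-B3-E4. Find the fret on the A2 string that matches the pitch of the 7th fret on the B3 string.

21

Fret 7 on B3 is MIDI 59 + 7 = 66 (F#4). On the A2 string (open MIDI 45), that pitch is 66 − 45 = fret 21.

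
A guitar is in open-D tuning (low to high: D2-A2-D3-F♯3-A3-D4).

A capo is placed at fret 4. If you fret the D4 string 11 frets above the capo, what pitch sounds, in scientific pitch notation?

F5

The capo raises the open D4 by 4 semitones to F♯4; fretting 11 more gives D4 + 4 + 11 = D4 + 15 semitones = F5.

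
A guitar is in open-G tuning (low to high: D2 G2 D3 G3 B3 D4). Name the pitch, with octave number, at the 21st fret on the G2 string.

E4

G2 is MIDI 43. Adding 21 gives 64, which is E4.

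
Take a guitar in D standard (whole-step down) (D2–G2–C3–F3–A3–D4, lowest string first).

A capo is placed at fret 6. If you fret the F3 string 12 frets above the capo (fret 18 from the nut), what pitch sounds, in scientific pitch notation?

B4

The capo raises the open F3 by 6 semitones to B3; fretting 12 more gives F3 + 6 + 12 = F3 + 18 semitones = B4.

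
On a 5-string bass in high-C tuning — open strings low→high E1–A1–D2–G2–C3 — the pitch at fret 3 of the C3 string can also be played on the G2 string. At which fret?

8

C3 at fret 3 is C3 + 3 semitones = D#3.
The open G2 string is 5 semitones below the open C3, so the same pitch on the G2 string lies at fret 3 + 5 = 8.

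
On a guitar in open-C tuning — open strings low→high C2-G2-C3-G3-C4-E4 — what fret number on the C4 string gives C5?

C5 is 12 semitones above the open C4 (C–C#–D–D#–…–A#–B–C), so it sits at fret 12.

12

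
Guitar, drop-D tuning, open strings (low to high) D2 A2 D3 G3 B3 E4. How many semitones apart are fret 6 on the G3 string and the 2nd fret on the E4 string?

5 semitones

G3 at fret 6 → C#4 (MIDI 61); E4 at fret 2 → F#4 (MIDI 66).
61 − 66 = -5, so the two pitches are 5 semitones apart, with F#4 the higher.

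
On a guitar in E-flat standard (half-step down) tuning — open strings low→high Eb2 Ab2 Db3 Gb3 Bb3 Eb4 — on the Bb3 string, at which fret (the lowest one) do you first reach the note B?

1

From Bb3, count semitones up the chromatic scale until reaching B: Bb–B — 1 step.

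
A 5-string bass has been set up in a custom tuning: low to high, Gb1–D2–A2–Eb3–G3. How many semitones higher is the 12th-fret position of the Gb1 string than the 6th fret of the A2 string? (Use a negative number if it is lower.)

Gb1 at fret 12 → Gb2 (MIDI 42); A2 at fret 6 → Eb3 (MIDI 51).
42 − 51 = -9, so the two pitches are 9 semitones apart.

-9 semitones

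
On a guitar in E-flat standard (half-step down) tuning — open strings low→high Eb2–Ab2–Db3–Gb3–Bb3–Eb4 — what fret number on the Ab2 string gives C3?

4

C3 is 4 semitones above the open Ab2 (Ab–A–Bb–B–C), so it sits at fret 4.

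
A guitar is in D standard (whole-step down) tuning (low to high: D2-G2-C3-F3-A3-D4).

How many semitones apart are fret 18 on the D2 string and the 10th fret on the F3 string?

7 semitones

D2 at fret 18 → G#3 (MIDI 56); F3 at fret 10 → D#4 (MIDI 63).
56 − 63 = -7, so the two pitches are 7 semitones apart, with D#4 the higher.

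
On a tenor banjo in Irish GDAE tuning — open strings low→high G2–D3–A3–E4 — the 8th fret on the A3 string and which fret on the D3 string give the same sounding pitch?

A3 at fret 8 is A3 + 8 semitones = F4.
The open D3 string is 7 semitones below the open A3, so the same pitch on the D3 string lies at fret 8 + 7 = 15.

15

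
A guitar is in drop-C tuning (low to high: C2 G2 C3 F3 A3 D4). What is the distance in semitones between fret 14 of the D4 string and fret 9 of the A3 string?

10 semitones

D4 at fret 14 → E5 (MIDI 76); A3 at fret 9 → F#4 (MIDI 66).
76 − 66 = 10, so the two pitches are 10 semitones apart, with E5 the higher.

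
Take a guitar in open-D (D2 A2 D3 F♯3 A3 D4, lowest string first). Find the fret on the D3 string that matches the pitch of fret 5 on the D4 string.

17

D4 at fret 5 is D4 + 5 semitones = G4.
The open D3 string is 12 semitones below the open D4, so the same pitch on the D3 string lies at fret 5 + 12 = 17.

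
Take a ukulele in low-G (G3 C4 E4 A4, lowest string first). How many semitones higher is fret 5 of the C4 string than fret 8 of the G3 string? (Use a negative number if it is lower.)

C4 at fret 5 → F4 (MIDI 65); G3 at fret 8 → D♯4 (MIDI 63).
65 − 63 = 2, so the two pitches are 2 semitones apart.

2 semitones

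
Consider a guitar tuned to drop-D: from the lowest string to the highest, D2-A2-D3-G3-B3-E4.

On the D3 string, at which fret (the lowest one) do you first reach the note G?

From D3, count semitones up the chromatic scale until reaching G: D–D#–E–F–F#–G — 5 steps.

5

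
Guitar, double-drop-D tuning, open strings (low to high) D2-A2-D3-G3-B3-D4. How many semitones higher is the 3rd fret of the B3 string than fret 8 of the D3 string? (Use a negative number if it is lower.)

B3 at fret 3 → D4 (MIDI 62); D3 at fret 8 → A♯3 (MIDI 58).
62 − 58 = 4, so the two pitches are 4 semitones apart.

4 semitones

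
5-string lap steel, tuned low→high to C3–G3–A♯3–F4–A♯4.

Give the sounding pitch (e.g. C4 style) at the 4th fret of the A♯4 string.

D5

The open A♯4 string plus 4 semitones: A#–B–C–C#–D.
The walk passes from B into C once, so the octave number goes from 4 to 5.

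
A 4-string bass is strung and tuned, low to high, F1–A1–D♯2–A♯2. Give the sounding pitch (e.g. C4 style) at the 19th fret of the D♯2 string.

D♯2 is MIDI 39. Adding 19 gives 58, which is A♯3.

A♯3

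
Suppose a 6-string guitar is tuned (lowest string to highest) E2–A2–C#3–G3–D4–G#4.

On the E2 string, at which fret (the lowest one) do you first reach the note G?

3

From E2, count semitones up the chromatic scale until reaching G: E–F–F#–G — 3 steps.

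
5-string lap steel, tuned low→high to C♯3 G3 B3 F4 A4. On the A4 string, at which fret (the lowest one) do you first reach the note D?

5

From A4, count semitones up the chromatic scale until reaching D: A–A#–B–C–C#–D — 5 steps.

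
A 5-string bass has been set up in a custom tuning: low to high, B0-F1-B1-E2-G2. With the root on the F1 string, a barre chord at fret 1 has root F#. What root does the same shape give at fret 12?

F

Moving from fret 1 to fret 12 shifts the root by 11 semitones.
F# up 11 semitones is F.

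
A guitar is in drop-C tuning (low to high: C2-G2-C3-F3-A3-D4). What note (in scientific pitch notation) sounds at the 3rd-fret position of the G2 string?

The open G2 string plus 3 semitones: G–G#–A–A#.
No B→C boundary is crossed, so the octave stays at 2.
(Equivalently spelled B♭2.)

A♯2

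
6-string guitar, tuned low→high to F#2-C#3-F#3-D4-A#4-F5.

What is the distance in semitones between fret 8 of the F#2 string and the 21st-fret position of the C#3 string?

20 semitones

F#2 at fret 8 → D3 (MIDI 50); C#3 at fret 21 → A#4 (MIDI 70).
50 − 70 = -20, so the two pitches are 20 semitones apart, with A#4 the higher.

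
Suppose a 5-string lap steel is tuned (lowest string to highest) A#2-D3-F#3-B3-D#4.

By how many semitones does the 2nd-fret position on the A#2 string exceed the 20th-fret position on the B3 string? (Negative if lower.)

A#2 at fret 2 → C3 (MIDI 48); B3 at fret 20 → G5 (MIDI 79).
48 − 79 = -31, so the two pitches are 31 semitones apart.

-31 semitones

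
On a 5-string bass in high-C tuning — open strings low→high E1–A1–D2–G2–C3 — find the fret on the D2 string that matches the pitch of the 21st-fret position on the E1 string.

11

E1 at fret 21 is E1 + 21 semitones = C♯3.
The open D2 string is 10 semitones above the open E1, so the same pitch on the D2 string lies at fret 21 − 10 = 11.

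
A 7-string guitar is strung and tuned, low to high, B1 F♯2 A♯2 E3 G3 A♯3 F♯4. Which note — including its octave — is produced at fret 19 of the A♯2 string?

F4

The open A♯2 string plus 19 semitones: A#–B–C–C#–…–D#–E–F.
The walk passes from B into C 2 times, so the octave number goes from 2 to 4.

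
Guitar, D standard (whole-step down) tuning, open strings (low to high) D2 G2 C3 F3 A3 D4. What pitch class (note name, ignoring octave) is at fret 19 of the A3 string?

E

The open A3 string plus 19 semitones: A–A#–B–C–…–D–D#–E.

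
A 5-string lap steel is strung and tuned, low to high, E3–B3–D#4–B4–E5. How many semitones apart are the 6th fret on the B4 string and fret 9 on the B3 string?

B4 at fret 6 → F5 (MIDI 77); B3 at fret 9 → G#4 (MIDI 68).
77 − 68 = 9, so the two pitches are 9 semitones apart, with F5 the higher.

9 semitones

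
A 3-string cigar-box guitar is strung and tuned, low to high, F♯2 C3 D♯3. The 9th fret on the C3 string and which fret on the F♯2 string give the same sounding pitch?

15

C3 at fret 9 is C3 + 9 semitones = A3.
The open F♯2 string is 6 semitones below the open C3, so the same pitch on the F♯2 string lies at fret 9 + 6 = 15.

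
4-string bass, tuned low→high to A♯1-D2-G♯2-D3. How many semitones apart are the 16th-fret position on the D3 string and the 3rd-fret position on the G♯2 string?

19 semitones

D3 at fret 16 → F♯4 (MIDI 66); G♯2 at fret 3 → B2 (MIDI 47).
66 − 47 = 19, so the two pitches are 19 semitones apart, with F♯4 the higher.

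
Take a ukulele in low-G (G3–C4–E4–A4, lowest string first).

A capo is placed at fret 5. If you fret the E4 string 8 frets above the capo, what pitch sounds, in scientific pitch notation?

The capo raises the open E4 by 5 semitones to A4; fretting 8 more gives E4 + 5 + 8 = E4 + 13 semitones = F5.

F5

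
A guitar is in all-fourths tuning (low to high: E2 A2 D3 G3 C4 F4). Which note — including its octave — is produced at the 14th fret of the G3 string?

The open G3 string plus 14 semitones: G–G#–A–A#–…–G–G#–A.
The walk passes from B into C once, so the octave number goes from 3 to 4.

A4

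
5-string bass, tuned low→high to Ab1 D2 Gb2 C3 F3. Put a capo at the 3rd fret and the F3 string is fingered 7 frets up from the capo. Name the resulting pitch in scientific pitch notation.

The capo raises the open F3 by 3 semitones to Ab3; fretting 7 more gives F3 + 3 + 7 = F3 + 10 semitones = Eb4.

Eb4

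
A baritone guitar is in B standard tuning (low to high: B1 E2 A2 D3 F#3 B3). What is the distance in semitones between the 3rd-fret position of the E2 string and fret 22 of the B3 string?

38 semitones

E2 at fret 3 → G2 (MIDI 43); B3 at fret 22 → A5 (MIDI 81).
43 − 81 = -38, so the two pitches are 38 semitones apart, with A5 the higher.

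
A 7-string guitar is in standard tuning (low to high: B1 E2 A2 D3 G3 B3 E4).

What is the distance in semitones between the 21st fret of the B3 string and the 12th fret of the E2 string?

28 semitones

B3 at fret 21 → G#5 (MIDI 80); E2 at fret 12 → E3 (MIDI 52).
80 − 52 = 28, so the two pitches are 28 semitones apart, with G#5 the higher.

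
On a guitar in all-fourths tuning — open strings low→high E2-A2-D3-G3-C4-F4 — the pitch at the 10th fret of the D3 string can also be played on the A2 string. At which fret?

D3 at fret 10 is D3 + 10 semitones = C4.
The open A2 string is 5 semitones below the open D3, so the same pitch on the A2 string lies at fret 10 + 5 = 15.

15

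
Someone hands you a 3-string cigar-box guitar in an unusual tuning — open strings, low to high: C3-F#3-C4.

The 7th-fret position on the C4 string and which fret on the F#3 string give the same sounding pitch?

13

Fret 7 on C4 is MIDI 60 + 7 = 67 (G4). On the F#3 string (open MIDI 54), that pitch is 67 − 54 = fret 13.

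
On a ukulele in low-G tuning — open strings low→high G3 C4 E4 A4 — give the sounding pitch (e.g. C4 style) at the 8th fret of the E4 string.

C5

E4 is MIDI 64. Adding 8 gives 72, which is C5.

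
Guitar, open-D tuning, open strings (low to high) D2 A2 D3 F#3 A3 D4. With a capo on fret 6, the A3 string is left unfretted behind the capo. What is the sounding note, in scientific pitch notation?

D#4

The capo raises the open A3 by 6 semitones to D#4; fretting 0 more gives A3 + 6 + 0 = A3 + 6 semitones = D#4.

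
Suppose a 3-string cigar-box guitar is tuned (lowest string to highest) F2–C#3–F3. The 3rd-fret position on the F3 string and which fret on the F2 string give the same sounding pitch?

15

F3 at fret 3 is F3 + 3 semitones = G#3.
The open F2 string is 12 semitones below the open F3, so the same pitch on the F2 string lies at fret 3 + 12 = 15.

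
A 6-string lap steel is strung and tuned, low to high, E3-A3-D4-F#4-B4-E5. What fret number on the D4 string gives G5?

17

G5 is 17 semitones above the open D4 (D–D#–E–F–…–F–F#–G), so it sits at fret 17.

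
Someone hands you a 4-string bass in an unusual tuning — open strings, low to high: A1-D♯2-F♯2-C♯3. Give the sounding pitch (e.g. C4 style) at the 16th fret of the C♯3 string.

Each fret is one semitone, so C♯3 + 16 = F4.

F4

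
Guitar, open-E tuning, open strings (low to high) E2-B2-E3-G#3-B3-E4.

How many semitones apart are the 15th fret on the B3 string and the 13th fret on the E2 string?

B3 at fret 15 → D5 (MIDI 74); E2 at fret 13 → F3 (MIDI 53).
74 − 53 = 21, so the two pitches are 21 semitones apart, with D5 the higher.

21 semitones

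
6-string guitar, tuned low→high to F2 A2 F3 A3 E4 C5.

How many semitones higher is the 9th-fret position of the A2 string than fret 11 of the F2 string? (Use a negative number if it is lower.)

2 semitones

A2 at fret 9 → F#3 (MIDI 54); F2 at fret 11 → E3 (MIDI 52).
54 − 52 = 2, so the two pitches are 2 semitones apart.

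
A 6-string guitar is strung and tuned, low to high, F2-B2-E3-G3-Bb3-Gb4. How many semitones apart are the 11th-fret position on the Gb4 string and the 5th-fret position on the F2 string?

Gb4 at fret 11 → F5 (MIDI 77); F2 at fret 5 → Bb2 (MIDI 46).
77 − 46 = 31, so the two pitches are 31 semitones apart, with F5 the higher.

31 semitones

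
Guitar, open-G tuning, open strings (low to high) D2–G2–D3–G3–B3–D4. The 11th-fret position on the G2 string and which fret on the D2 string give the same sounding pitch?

G2 at fret 11 is G2 + 11 semitones = F#3.
The open D2 string is 5 semitones below the open G2, so the same pitch on the D2 string lies at fret 11 + 5 = 16.

16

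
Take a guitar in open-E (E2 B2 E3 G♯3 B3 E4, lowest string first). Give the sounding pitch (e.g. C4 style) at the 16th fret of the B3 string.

D♯5

Each fret is one semitone, so B3 + 16 = D♯5.
(Equivalently spelled E♭5.)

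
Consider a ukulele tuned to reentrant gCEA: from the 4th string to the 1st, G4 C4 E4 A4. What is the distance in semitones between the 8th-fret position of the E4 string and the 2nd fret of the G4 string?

E4 at fret 8 → C5 (MIDI 72); G4 at fret 2 → A4 (MIDI 69).
72 − 69 = 3, so the two pitches are 3 semitones apart, with C5 the higher.

3 semitones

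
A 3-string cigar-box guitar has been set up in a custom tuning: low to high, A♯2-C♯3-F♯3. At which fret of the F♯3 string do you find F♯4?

12

F♯4 is 12 semitones above the open F♯3 (F#–G–G#–A–…–E–F–F#), so it sits at fret 12.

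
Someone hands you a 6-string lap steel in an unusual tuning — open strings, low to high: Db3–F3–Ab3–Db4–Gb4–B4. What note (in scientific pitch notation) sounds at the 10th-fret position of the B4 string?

A5

B4 is MIDI 71. Adding 10 gives 81, which is A5.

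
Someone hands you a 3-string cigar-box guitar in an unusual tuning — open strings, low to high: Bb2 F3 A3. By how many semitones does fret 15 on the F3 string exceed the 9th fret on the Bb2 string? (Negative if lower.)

F3 at fret 15 → Ab4 (MIDI 68); Bb2 at fret 9 → G3 (MIDI 55).
68 − 55 = 13, so the two pitches are 13 semitones apart.

13 semitones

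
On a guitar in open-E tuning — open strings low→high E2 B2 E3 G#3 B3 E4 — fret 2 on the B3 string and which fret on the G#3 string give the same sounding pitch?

5

B3 at fret 2 is B3 + 2 semitones = C#4.
The open G#3 string is 3 semitones below the open B3, so the same pitch on the G#3 string lies at fret 2 + 3 = 5.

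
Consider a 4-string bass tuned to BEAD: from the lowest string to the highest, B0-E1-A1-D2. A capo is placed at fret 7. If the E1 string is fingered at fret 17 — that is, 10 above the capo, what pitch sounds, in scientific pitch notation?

The capo raises the open E1 by 7 semitones to B1; fretting 10 more gives E1 + 7 + 10 = E1 + 17 semitones = A2.

A2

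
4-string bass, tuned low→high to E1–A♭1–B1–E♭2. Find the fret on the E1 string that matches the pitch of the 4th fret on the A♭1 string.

Fret 4 on A♭1 is MIDI 32 + 4 = 36 (C2). On the E1 string (open MIDI 28), that pitch is 36 − 28 = fret 8.

8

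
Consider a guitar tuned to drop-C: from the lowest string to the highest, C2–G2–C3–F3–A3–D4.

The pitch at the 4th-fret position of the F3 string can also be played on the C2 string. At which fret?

F3 at fret 4 is F3 + 4 semitones = A3.
The open C2 string is 17 semitones below the open F3, so the same pitch on the C2 string lies at fret 4 + 17 = 21.

21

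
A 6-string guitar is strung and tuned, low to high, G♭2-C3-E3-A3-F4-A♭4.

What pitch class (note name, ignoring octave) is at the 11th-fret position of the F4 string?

F4 is MIDI 65. Adding 11 gives 76; 76 mod 12 = 4, i.e. E.

E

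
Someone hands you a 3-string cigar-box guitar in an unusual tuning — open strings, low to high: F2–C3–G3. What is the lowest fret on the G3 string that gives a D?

7

From G3, count semitones up the chromatic scale until reaching D: G–G#–A–A#–B–C–C#–D — 7 steps.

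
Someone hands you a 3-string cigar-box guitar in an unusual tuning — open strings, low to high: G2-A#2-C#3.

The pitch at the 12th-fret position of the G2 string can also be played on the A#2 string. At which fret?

Fret 12 on G2 is MIDI 43 + 12 = 55 (G3). On the A#2 string (open MIDI 46), that pitch is 55 − 46 = fret 9.

9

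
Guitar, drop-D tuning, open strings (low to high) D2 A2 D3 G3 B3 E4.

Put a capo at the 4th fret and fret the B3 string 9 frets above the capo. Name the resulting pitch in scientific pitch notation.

C5

The capo raises the open B3 by 4 semitones to D#4; fretting 9 more gives B3 + 4 + 9 = B3 + 13 semitones = C5.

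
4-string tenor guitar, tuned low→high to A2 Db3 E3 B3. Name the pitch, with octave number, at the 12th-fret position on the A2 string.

Each fret is one semitone, so A2 + 12 = A3.

A3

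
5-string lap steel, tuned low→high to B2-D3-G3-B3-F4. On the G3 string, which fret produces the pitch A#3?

3

A#3 is 3 semitones above the open G3 (G–G#–A–A#), so it sits at fret 3.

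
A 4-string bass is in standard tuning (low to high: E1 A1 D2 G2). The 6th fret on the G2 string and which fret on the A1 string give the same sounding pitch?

16

G2 at fret 6 is G2 + 6 semitones = C♯3.
The open A1 string is 10 semitones below the open G2, so the same pitch on the A1 string lies at fret 6 + 10 = 16.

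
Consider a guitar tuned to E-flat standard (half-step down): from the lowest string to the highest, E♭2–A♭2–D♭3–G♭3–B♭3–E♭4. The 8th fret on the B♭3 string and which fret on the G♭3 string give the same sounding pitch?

12

Fret 8 on B♭3 is MIDI 58 + 8 = 66 (G♭4). On the G♭3 string (open MIDI 54), that pitch is 66 − 54 = fret 12.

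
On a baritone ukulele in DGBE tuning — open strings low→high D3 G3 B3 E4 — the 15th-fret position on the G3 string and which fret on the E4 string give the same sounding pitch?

6

Fret 15 on G3 is MIDI 55 + 15 = 70 (A#4). On the E4 string (open MIDI 64), that pitch is 70 − 64 = fret 6.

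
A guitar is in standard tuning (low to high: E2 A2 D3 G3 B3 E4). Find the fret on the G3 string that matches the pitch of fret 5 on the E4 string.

14

Fret 5 on E4 is MIDI 64 + 5 = 69 (A4). On the G3 string (open MIDI 55), that pitch is 69 − 55 = fret 14.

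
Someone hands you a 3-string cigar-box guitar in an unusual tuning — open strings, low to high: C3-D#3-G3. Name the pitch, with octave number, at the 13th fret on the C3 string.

C#4

C3 is MIDI 48. Adding 13 gives 61, which is C#4.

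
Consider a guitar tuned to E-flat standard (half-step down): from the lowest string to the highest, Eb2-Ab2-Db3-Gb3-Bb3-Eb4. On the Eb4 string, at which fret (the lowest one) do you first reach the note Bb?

7

From Eb4, count semitones up the chromatic scale until reaching Bb: Eb–E–F–Gb–G–Ab–A–Bb — 7 steps.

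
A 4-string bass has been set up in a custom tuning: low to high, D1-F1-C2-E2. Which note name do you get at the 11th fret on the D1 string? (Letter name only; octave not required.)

C#

The open D1 string plus 11 semitones: D–D#–E–F–…–B–C–C#.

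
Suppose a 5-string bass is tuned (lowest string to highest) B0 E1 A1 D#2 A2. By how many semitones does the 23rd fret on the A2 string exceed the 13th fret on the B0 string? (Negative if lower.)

32 semitones

A2 at fret 23 → G#4 (MIDI 68); B0 at fret 13 → C2 (MIDI 36).
68 − 36 = 32, so the two pitches are 32 semitones apart.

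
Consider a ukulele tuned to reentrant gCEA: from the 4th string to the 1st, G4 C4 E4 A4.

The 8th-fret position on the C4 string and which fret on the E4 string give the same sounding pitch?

C4 at fret 8 is C4 + 8 semitones = G#4.
The open E4 string is 4 semitones above the open C4, so the same pitch on the E4 string lies at fret 8 − 4 = 4.

4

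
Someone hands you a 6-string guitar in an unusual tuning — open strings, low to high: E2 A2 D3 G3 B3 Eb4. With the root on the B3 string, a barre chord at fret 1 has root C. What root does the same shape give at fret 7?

Moving from fret 1 to fret 7 shifts the root by 6 semitones.
C up 6 semitones is Gb.

Gb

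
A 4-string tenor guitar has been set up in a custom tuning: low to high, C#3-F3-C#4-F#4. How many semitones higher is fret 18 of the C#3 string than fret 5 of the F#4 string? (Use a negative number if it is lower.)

-4 semitones

C#3 at fret 18 → G4 (MIDI 67); F#4 at fret 5 → B4 (MIDI 71).
67 − 71 = -4, so the two pitches are 4 semitones apart.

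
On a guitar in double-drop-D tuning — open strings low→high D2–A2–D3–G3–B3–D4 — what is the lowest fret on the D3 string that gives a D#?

From D3, count semitones up the chromatic scale until reaching D#: D–D# — 1 step.

1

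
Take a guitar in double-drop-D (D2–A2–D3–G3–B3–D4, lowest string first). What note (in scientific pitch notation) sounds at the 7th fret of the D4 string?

Each fret is one semitone, so D4 + 7 = A4.

A4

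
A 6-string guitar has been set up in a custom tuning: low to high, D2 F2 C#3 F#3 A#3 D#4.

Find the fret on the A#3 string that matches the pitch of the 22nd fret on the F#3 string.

Fret 22 on F#3 is MIDI 54 + 22 = 76 (E5). On the A#3 string (open MIDI 58), that pitch is 76 − 58 = fret 18.

18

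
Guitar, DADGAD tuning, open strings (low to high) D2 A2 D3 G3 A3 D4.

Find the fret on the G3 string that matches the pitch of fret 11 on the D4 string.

D4 at fret 11 is D4 + 11 semitones = C♯5.
The open G3 string is 7 semitones below the open D4, so the same pitch on the G3 string lies at fret 11 + 7 = 18.

18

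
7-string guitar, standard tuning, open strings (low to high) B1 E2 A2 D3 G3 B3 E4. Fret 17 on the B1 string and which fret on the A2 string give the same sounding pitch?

B1 at fret 17 is B1 + 17 semitones = E3.
The open A2 string is 10 semitones above the open B1, so the same pitch on the A2 string lies at fret 17 − 10 = 7.

7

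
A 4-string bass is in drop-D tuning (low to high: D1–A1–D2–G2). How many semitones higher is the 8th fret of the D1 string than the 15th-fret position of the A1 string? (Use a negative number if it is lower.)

-14 semitones

D1 at fret 8 → A♯1 (MIDI 34); A1 at fret 15 → C3 (MIDI 48).
34 − 48 = -14, so the two pitches are 14 semitones apart.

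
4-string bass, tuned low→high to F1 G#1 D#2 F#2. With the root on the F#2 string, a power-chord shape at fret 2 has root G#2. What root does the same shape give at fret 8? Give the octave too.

D3

Moving from fret 2 to fret 8 shifts the root by 6 semitones.
G#2 up 6 semitones is D3.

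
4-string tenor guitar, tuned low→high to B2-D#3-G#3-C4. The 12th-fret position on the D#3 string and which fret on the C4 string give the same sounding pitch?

Fret 12 on D#3 is MIDI 51 + 12 = 63 (D#4). On the C4 string (open MIDI 60), that pitch is 63 − 60 = fret 3.

3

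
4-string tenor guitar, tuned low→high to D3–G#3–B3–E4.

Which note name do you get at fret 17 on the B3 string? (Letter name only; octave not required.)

Each fret is one semitone, so B3 + 17 = E.

E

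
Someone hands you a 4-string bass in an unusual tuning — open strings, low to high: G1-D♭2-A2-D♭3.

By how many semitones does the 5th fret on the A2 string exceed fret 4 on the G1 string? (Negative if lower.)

A2 at fret 5 → D3 (MIDI 50); G1 at fret 4 → B1 (MIDI 35).
50 − 35 = 15, so the two pitches are 15 semitones apart.

15 semitones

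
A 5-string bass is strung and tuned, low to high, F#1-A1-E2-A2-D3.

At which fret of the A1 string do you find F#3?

F#3 is 21 semitones above the open A1 (A–A#–B–C–…–E–F–F#), so it sits at fret 21.

21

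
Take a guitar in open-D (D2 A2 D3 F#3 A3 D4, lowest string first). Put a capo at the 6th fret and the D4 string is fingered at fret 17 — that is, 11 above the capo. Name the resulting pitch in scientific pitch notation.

The capo raises the open D4 by 6 semitones to G#4; fretting 11 more gives D4 + 6 + 11 = D4 + 17 semitones = G5.

G5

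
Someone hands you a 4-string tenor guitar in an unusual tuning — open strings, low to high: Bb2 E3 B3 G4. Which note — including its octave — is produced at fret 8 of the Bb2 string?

Each fret is one semitone, so Bb2 + 8 = Gb3.

Gb3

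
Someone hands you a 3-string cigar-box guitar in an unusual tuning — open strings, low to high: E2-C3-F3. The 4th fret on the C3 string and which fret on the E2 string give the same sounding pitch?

C3 at fret 4 is C3 + 4 semitones = E3.
The open E2 string is 8 semitones below the open C3, so the same pitch on the E2 string lies at fret 4 + 8 = 12.

12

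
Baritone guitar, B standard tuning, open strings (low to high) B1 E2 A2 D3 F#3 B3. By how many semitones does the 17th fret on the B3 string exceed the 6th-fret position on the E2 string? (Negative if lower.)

B3 at fret 17 → E5 (MIDI 76); E2 at fret 6 → A#2 (MIDI 46).
76 − 46 = 30, so the two pitches are 30 semitones apart.

30 semitones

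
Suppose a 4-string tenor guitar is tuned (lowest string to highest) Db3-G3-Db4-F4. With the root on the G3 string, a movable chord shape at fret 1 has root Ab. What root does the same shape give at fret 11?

Gb

Moving from fret 1 to fret 11 shifts the root by 10 semitones.
Ab up 10 semitones is Gb.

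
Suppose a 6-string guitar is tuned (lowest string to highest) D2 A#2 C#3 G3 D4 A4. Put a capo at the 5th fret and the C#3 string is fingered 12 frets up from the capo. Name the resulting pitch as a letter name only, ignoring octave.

The capo raises the open C#3 by 5 semitones to F#3; fretting 12 more gives C#3 + 5 + 12 = C#3 + 17 semitones, landing on F#.
(Also written Gb.)

F#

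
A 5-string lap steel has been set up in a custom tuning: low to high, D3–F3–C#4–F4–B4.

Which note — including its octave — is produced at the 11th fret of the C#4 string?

Each fret is one semitone, so C#4 + 11 = C5.

C5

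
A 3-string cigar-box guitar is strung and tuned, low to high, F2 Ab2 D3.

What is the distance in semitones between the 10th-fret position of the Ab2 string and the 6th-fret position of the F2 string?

7 semitones

Ab2 at fret 10 → Gb3 (MIDI 54); F2 at fret 6 → B2 (MIDI 47).
54 − 47 = 7, so the two pitches are 7 semitones apart, with Gb3 the higher.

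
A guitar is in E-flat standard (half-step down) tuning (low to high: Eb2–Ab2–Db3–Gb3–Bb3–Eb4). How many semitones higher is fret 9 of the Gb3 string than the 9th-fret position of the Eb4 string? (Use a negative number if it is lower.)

Gb3 at fret 9 → Eb4 (MIDI 63); Eb4 at fret 9 → C5 (MIDI 72).
63 − 72 = -9, so the two pitches are 9 semitones apart.

-9 semitones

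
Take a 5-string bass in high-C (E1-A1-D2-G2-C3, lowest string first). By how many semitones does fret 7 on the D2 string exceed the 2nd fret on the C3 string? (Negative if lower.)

-5 semitones

D2 at fret 7 → A2 (MIDI 45); C3 at fret 2 → D3 (MIDI 50).
45 − 50 = -5, so the two pitches are 5 semitones apart.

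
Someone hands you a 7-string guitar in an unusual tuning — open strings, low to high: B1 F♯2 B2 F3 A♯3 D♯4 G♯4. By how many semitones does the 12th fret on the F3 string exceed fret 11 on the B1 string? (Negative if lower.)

F3 at fret 12 → F4 (MIDI 65); B1 at fret 11 → A♯2 (MIDI 46).
65 − 46 = 19, so the two pitches are 19 semitones apart.

19 semitones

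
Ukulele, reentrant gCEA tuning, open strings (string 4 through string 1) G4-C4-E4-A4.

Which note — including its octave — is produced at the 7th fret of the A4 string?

The open A4 string plus 7 semitones: A–A#–B–C–C#–D–D#–E.
The walk passes from B into C once, so the octave number goes from 4 to 5.

E5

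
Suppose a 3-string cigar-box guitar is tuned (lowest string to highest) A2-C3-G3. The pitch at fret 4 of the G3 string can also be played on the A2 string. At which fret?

14

G3 at fret 4 is G3 + 4 semitones = B3.
The open A2 string is 10 semitones below the open G3, so the same pitch on the A2 string lies at fret 4 + 10 = 14.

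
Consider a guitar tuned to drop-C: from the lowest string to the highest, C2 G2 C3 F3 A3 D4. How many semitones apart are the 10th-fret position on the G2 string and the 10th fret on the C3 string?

5 semitones

G2 at fret 10 → F3 (MIDI 53); C3 at fret 10 → A#3 (MIDI 58).
53 − 58 = -5, so the two pitches are 5 semitones apart, with A#3 the higher.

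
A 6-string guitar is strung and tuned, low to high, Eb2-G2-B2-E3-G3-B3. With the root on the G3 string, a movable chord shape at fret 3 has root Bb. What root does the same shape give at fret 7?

Moving from fret 3 to fret 7 shifts the root by 4 semitones.
Bb up 4 semitones is D.

D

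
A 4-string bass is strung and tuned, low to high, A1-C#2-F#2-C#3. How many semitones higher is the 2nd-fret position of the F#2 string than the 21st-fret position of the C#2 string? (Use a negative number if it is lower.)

F#2 at fret 2 → G#2 (MIDI 44); C#2 at fret 21 → A#3 (MIDI 58).
44 − 58 = -14, so the two pitches are 14 semitones apart.

-14 semitones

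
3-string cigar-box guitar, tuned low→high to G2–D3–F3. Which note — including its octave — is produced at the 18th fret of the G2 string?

C#4

The open G2 string plus 18 semitones: G–G#–A–A#–…–B–C–C#.
The walk passes from B into C 2 times, so the octave number goes from 2 to 4.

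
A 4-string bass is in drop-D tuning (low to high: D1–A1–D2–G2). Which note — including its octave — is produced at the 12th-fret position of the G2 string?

G3

G2 is MIDI 43. Adding 12 gives 55, which is G3.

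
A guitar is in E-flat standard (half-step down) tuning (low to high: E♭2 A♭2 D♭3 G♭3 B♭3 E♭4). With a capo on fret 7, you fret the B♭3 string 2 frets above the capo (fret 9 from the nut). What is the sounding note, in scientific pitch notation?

The capo raises the open B♭3 by 7 semitones to F4; fretting 2 more gives B♭3 + 7 + 2 = B♭3 + 9 semitones = G4.

G4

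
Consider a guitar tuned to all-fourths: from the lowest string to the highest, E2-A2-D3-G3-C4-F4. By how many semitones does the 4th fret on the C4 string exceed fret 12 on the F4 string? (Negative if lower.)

C4 at fret 4 → E4 (MIDI 64); F4 at fret 12 → F5 (MIDI 77).
64 − 77 = -13, so the two pitches are 13 semitones apart.

-13 semitones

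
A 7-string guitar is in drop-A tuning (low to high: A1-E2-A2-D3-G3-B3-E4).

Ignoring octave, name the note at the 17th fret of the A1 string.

The open A1 string plus 17 semitones: A–A#–B–C–…–C–C#–D.

D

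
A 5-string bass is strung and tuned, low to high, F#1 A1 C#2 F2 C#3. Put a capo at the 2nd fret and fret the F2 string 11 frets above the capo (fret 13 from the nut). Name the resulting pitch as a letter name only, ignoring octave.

The capo raises the open F2 by 2 semitones to G2; fretting 11 more gives F2 + 2 + 11 = F2 + 13 semitones, landing on F#.
(Also written Gb.)

F#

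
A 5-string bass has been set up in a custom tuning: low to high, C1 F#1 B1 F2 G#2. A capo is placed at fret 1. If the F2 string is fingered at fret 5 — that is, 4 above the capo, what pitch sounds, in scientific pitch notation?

The capo raises the open F2 by 1 semitone to F#2; fretting 4 more gives F2 + 1 + 4 = F2 + 5 semitones = A#2.

A#2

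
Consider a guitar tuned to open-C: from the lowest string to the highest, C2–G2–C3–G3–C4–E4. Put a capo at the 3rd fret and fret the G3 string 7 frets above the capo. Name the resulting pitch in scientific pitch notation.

The capo raises the open G3 by 3 semitones to A#3; fretting 7 more gives G3 + 3 + 7 = G3 + 10 semitones = F4.

F4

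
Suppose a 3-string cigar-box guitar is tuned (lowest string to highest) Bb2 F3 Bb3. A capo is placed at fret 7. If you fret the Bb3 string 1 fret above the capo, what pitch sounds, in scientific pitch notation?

The capo raises the open Bb3 by 7 semitones to F4; fretting 1 more gives Bb3 + 7 + 1 = Bb3 + 8 semitones = Gb4.

Gb4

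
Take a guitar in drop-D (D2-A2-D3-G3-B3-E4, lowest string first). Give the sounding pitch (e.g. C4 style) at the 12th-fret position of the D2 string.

Each fret is one semitone, so D2 + 12 = D3.

D3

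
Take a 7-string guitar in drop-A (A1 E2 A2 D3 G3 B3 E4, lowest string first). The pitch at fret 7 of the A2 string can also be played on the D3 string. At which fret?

Fret 7 on A2 is MIDI 45 + 7 = 52 (E3). On the D3 string (open MIDI 50), that pitch is 52 − 50 = fret 2.

2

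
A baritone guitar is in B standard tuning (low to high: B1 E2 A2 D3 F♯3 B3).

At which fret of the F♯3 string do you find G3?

G3 is 1 semitone above the open F♯3 (F#–G), so it sits at fret 1.

1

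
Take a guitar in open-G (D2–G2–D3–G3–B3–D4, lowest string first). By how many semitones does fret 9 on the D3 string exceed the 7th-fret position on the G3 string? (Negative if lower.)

-3 semitones

D3 at fret 9 → B3 (MIDI 59); G3 at fret 7 → D4 (MIDI 62).
59 − 62 = -3, so the two pitches are 3 semitones apart.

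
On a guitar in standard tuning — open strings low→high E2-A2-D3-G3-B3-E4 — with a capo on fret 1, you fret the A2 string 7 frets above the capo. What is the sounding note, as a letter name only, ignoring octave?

The capo raises the open A2 by 1 semitone to A#2; fretting 7 more gives A2 + 1 + 7 = A2 + 8 semitones, landing on F.

F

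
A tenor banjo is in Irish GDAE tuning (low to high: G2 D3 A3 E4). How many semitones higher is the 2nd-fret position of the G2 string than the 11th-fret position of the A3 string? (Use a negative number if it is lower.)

-23 semitones

G2 at fret 2 → A2 (MIDI 45); A3 at fret 11 → G♯4 (MIDI 68).
45 − 68 = -23, so the two pitches are 23 semitones apart.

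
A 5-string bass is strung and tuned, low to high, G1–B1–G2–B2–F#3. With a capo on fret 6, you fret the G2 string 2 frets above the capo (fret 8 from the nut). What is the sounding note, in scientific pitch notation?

The capo raises the open G2 by 6 semitones to C#3; fretting 2 more gives G2 + 6 + 2 = G2 + 8 semitones = D#3.

D#3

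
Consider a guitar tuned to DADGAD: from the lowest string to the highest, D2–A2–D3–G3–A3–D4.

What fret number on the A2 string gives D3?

D3 is 5 semitones above the open A2 (A–A#–B–C–C#–D), so it sits at fret 5.

5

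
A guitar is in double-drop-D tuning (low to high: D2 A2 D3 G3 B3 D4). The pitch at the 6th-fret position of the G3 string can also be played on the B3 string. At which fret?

2

Fret 6 on G3 is MIDI 55 + 6 = 61 (C#4). On the B3 string (open MIDI 59), that pitch is 61 − 59 = fret 2.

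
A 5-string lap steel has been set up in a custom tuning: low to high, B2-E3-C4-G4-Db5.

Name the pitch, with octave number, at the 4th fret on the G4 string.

Each fret is one semitone, so G4 + 4 = B4.

B4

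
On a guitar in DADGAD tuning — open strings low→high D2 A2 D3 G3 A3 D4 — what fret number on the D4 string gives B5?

21

B5 is 21 semitones above the open D4 (D–D#–E–F–…–A–A#–B), so it sits at fret 21.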